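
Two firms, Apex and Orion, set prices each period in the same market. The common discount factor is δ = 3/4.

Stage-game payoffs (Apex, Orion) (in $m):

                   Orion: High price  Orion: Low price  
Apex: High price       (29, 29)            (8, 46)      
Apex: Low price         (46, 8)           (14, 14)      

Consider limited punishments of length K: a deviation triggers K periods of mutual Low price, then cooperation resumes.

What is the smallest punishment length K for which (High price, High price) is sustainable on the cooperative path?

Need Σ_{k=1}^{K} δ^k ≥ (46−29)/(29−14) = 1.1333 at δ = 3/4.
At K = 1 the sum is 0.7500 < 1.1333; at K = 2 it is 1.3125 ≥ 1.1333.
So the minimum punishment length is K = 2.

2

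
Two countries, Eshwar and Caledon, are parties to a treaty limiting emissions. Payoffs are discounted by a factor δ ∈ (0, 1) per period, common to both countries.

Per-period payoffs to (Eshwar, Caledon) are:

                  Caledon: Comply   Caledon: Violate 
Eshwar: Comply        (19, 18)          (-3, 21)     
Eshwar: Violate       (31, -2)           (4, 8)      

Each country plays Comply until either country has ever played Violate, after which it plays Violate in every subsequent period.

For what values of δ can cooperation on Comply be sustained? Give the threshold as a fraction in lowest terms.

For Eshwar: deviation gain 31−19 = 12, per-period punishment loss 19−4 = 15. IC gives δ ≥ 12/27 = 4/9.
For Caledon: gain 3, loss 10 per period, so δ ≥ 3/13.
The tighter constraint is Eshwar's, so cooperation needs δ ≥ 4/9.

4/9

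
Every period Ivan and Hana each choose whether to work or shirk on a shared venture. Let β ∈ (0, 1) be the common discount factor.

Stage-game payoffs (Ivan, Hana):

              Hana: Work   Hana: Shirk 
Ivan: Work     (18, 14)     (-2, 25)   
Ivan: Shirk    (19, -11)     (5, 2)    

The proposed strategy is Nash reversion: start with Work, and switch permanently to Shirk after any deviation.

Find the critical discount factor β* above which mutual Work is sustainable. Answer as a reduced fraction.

11/23

Ivan: cooperation gives 18 each period; deviation gives 19 once then 5 forever.
  18/(1−β) ≥ 19 + 5β/(1−β) ⇒ β ≥ 1/14.
Hana: cooperation gives 14 each period; deviation gives 25 once then 2 forever.
  β ≥ 11/23.
Both must hold, so the binding constraint is Hana's: β ≥ 11/23.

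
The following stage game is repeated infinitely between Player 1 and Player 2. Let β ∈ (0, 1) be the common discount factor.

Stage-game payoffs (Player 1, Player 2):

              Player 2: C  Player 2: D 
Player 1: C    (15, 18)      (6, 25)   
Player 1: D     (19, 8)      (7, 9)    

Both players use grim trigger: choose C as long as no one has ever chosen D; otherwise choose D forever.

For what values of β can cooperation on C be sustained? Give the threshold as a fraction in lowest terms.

Player 1: cooperation gives 15 each period; deviation gives 19 once then 7 forever.
  15/(1−β) ≥ 19 + 7β/(1−β) ⇒ β ≥ 4/12 = 1/3.
Player 2: cooperation gives 18 each period; deviation gives 25 once then 9 forever.
  β ≥ 7/16.
Both must hold, so the binding constraint is Player 2's: β ≥ 7/16.

7/16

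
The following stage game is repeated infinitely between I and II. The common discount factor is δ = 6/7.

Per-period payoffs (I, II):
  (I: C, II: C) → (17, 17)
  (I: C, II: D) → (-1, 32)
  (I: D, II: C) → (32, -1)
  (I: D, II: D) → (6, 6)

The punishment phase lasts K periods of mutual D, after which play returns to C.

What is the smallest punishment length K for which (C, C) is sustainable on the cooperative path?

Need Σ_{k=1}^{K} δ^k ≥ (32−17)/(17−6) = 1.3636 at δ = 6/7.
At K = 1 the sum is 0.8571 < 1.3636; at K = 2 it is 1.5918 ≥ 1.3636.
So the minimum punishment length is K = 2.

2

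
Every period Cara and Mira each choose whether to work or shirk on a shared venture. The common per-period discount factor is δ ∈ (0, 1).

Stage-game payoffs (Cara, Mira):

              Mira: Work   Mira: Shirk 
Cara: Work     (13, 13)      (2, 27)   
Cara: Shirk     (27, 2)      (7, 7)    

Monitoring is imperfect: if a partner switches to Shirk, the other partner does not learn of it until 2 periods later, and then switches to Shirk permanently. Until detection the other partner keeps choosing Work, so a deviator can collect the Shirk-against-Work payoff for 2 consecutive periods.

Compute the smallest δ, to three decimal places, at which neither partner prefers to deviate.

Deviating for the 2 undetected periods gains 27−13 = 14 per period over cooperation, then loses 13−7 = 6 per period forever once punishment starts.
Gain: 14(1 + δ + … + δ^1); loss: 6·δ^2/(1−δ).
No profitable deviation ⇔ 14(1−δ^2) ≤ 6·δ^2, i.e. δ^2 ≥ 14/(14+6) = 7/10.
Hence δ ≥ (7/10)^(1/2) ≈ 0.837.

0.837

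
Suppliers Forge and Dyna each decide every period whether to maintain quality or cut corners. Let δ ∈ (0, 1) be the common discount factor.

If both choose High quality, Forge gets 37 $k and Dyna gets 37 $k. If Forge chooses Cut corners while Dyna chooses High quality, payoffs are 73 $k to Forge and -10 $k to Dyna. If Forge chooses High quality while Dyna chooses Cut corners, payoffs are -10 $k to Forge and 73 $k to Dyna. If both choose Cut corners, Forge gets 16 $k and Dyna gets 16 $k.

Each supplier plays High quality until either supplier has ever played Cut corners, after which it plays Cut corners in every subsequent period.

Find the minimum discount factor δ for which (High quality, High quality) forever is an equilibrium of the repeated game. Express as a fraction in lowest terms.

Under grim trigger the critical discount factor is (T−C)/(T−P) with T = 73, C = 37, P = 16.
δ* = (73−37)/(73−16) = 36/57 = 12/19.

12/19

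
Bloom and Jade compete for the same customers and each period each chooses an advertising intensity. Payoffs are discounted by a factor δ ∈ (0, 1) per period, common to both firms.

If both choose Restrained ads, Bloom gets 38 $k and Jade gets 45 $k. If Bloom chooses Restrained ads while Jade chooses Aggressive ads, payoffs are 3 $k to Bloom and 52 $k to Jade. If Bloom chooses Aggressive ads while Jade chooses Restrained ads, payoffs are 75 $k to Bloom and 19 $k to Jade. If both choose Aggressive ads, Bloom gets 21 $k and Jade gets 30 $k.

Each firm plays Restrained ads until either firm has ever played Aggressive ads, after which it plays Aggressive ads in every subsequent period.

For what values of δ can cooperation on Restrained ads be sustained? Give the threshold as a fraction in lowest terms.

Bloom: cooperation gives 38 each period; deviation gives 75 once then 21 forever.
  38/(1−δ) ≥ 75 + 21δ/(1−δ) ⇒ δ ≥ 37/54.
Jade: cooperation gives 45 each period; deviation gives 52 once then 30 forever.
  δ ≥ 7/22.
Both must hold, so the binding constraint is Bloom's: δ ≥ 37/54.

37/54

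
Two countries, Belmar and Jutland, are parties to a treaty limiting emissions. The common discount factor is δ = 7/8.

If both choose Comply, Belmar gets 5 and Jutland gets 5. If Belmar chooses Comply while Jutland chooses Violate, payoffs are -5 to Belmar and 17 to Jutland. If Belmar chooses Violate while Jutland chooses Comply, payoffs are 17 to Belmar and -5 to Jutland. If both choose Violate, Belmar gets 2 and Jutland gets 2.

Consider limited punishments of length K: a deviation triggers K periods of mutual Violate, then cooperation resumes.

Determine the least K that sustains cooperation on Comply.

Need Σ_{k=1}^{K} δ^k ≥ (17−5)/(5−2) = 4.0000 at δ = 7/8.
At K = 6 the sum is 3.8584 < 4.0000; at K = 7 it is 4.2511 ≥ 4.0000.
So the minimum punishment length is K = 7.

7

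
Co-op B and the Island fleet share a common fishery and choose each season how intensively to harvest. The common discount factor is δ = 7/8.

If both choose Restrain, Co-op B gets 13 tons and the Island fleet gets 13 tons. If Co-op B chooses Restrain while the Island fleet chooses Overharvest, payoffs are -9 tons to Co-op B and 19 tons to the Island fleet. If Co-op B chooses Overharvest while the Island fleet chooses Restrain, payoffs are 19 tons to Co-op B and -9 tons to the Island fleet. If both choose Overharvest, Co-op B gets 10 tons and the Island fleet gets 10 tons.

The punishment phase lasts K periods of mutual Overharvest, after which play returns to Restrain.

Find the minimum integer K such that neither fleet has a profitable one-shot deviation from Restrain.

3

Need Σ_{k=1}^{K} δ^k ≥ (19−13)/(13−10) = 2.0000 at δ = 7/8.
At K = 2 the sum is 1.6406 < 2.0000; at K = 3 it is 2.3105 ≥ 2.0000.
So the minimum punishment length is K = 3.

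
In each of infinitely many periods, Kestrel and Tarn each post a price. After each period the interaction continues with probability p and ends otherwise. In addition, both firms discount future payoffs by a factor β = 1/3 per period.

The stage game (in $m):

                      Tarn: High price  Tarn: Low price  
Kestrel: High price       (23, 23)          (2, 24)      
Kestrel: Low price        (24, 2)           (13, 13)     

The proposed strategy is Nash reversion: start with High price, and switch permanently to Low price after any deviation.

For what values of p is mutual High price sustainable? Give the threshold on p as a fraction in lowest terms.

3/11

With continuation probability p and discount β, the effective per-period discount factor is βp.
Grim-trigger IC: βp ≥ (24−23)/(24−13) = 1/11.
So p ≥ (1/11)/(1/3) = 3/11.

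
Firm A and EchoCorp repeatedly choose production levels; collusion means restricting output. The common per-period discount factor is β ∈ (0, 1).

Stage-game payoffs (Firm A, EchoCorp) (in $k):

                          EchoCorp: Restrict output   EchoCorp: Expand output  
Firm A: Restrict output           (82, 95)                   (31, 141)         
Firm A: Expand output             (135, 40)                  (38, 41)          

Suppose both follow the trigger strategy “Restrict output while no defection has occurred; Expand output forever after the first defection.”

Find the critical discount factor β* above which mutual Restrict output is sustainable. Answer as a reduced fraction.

53/97

For Firm A: deviation gain 135−82 = 53, per-period punishment loss 82−38 = 44. IC gives β ≥ 53/97.
For EchoCorp: gain 46, loss 54 per period, so β ≥ 46/100 = 23/50.
The tighter constraint is Firm A's, so cooperation needs β ≥ 53/97.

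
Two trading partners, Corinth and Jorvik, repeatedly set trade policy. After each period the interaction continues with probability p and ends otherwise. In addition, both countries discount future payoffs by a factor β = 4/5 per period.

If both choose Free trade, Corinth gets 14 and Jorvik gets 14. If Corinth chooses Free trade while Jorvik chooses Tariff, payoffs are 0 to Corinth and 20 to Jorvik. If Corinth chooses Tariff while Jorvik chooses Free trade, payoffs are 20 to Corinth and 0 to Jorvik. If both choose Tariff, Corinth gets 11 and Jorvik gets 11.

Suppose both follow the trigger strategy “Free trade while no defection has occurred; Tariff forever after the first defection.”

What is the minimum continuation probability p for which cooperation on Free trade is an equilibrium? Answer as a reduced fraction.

Expected continuation weight on next period's payoff is β·p = 4/5·p, which plays the role of the discount factor.
Cooperation requires 4/5·p ≥ (20−14)/(20−11) = 2/3, hence p ≥ 5/6.

5/6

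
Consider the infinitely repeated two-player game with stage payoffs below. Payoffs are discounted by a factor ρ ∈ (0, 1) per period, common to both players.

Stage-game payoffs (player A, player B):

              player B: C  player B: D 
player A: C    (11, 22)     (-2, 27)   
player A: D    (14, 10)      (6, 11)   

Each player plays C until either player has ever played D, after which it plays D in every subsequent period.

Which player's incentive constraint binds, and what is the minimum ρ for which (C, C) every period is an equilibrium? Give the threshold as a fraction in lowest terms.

player A; ρ ≥ 3/8

player A: cooperation gives 11 each period; deviation gives 14 once then 6 forever.
  11/(1−ρ) ≥ 14 + 6ρ/(1−ρ) ⇒ ρ ≥ 3/8.
player B: cooperation gives 22 each period; deviation gives 27 once then 11 forever.
  ρ ≥ 5/16.
Both must hold, so the binding constraint is player A's: ρ ≥ 3/8.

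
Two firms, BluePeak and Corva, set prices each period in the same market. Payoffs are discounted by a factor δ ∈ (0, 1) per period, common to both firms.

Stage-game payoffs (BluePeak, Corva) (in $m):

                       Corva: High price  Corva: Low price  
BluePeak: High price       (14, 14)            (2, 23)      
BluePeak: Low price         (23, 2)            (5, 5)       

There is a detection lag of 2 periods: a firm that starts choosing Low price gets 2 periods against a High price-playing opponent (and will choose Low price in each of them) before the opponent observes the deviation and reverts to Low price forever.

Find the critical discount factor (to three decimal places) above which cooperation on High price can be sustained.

0.707

Deviating for the 2 undetected periods gains 23−14 = 9 per period over cooperation, then loses 14−5 = 9 per period forever once punishment starts.
Gain: 9(1 + δ + … + δ^1); loss: 9·δ^2/(1−δ).
No profitable deviation ⇔ 9(1−δ^2) ≤ 9·δ^2, i.e. δ^2 ≥ 9/(9+9) = 1/2.
Hence δ ≥ (1/2)^(1/2) ≈ 0.707.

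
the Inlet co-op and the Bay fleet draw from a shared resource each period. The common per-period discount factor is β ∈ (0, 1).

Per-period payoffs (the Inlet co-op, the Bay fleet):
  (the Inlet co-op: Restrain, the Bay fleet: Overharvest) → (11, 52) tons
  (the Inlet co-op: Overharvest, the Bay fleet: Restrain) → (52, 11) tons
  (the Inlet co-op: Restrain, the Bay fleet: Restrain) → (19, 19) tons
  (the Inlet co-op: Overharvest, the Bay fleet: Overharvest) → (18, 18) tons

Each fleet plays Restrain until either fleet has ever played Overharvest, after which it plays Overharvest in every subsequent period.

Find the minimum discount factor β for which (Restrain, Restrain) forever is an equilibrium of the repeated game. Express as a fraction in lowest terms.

33/34

One-period gain from deviating is 52 − 19 = 33. The loss is 19 − 18 = 1 in every subsequent period, with present value 1·β/(1−β).
Deviation is unprofitable when 1·β/(1−β) ≥ 33, i.e. β/(1−β) ≥ 33.
Equivalently β ≥ 33/(33+1) = 33/34.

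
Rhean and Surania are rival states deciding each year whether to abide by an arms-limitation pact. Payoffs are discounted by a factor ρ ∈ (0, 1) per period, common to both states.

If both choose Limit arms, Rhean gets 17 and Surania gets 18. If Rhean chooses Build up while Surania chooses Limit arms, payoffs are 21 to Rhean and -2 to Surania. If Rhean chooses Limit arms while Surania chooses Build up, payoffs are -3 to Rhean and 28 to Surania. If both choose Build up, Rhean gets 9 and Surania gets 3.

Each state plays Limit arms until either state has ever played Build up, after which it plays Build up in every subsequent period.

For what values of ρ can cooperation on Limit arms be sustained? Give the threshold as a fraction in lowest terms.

Rhean: cooperation gives 17 each period; deviation gives 21 once then 9 forever.
  17/(1−ρ) ≥ 21 + 9ρ/(1−ρ) ⇒ ρ ≥ 4/12 = 1/3.
Surania: cooperation gives 18 each period; deviation gives 28 once then 3 forever.
  ρ ≥ 10/25 = 2/5.
Both must hold, so the binding constraint is Surania's: ρ ≥ 2/5.

2/5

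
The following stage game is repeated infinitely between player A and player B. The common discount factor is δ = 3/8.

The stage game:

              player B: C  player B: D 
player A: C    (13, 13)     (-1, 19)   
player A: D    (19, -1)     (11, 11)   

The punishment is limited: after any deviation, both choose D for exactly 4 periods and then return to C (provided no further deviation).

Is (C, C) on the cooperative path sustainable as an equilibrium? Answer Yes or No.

IC: δ+…+δ^4 ≥ (19−13)/(13−11) = 3.
At δ = 3/8: partial sum = 0.5881 < 3.0000. Cooperation not sustainable.

No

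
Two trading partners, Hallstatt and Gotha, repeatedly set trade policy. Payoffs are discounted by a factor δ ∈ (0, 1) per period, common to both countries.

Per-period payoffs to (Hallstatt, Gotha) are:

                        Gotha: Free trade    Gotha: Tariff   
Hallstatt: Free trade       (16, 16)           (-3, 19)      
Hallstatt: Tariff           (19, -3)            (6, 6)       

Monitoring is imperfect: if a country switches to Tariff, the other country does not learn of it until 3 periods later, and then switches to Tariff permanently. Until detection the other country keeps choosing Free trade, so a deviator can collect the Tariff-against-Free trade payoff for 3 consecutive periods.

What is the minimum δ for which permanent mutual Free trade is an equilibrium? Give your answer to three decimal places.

0.613

The best deviation is to choose Tariff for all 3 undetected periods, earning 19 each, then 6 forever once detected.
Deviation value: 19(1−δ^3)/(1−δ) + 6δ^3/(1−δ); cooperation value: 16/(1−δ).
IC: 16 ≥ 19(1−δ^3) + 6δ^3 = 19 − 13δ^3.
So δ^3 ≥ 3/13, giving δ ≥ (3/13)^(1/3) ≈ 0.613.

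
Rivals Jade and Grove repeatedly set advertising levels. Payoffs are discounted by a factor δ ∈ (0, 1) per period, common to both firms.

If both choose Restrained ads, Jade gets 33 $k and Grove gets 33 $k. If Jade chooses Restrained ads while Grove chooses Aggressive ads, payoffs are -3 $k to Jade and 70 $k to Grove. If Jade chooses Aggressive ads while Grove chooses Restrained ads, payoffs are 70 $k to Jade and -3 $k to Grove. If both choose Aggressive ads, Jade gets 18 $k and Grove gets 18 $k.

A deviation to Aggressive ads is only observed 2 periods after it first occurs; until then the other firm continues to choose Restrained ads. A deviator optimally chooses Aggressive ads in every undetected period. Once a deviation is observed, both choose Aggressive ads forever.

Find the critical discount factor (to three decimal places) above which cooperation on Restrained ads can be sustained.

Deviating for the 2 undetected periods gains 70−33 = 37 per period over cooperation, then loses 33−18 = 15 per period forever once punishment starts.
Gain: 37(1 + δ + … + δ^1); loss: 15·δ^2/(1−δ).
No profitable deviation ⇔ 37(1−δ^2) ≤ 15·δ^2, i.e. δ^2 ≥ 37/(37+15) = 37/52.
Hence δ ≥ (37/52)^(1/2) ≈ 0.844.

0.844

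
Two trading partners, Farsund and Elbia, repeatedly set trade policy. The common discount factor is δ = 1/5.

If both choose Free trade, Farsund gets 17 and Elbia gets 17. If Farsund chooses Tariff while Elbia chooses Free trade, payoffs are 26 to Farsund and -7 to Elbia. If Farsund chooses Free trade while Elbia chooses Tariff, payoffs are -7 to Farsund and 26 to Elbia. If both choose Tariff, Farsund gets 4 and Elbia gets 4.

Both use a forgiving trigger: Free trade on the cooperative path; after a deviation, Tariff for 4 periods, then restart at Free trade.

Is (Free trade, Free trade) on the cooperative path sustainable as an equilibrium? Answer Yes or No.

IC: δ+…+δ^4 ≥ (26−17)/(17−4) = 9/13.
At δ = 1/5: partial sum = 0.2496 < 0.6923. Cooperation not sustainable.

No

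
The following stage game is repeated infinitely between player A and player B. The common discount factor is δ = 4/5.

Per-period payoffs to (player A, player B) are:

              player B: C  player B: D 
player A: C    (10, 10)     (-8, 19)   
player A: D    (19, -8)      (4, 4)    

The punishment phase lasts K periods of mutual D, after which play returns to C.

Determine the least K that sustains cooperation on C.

3

Need Σ_{k=1}^{K} δ^k ≥ (19−10)/(10−4) = 1.5000 at δ = 4/5.
At K = 2 the sum is 1.4400 < 1.5000; at K = 3 it is 1.9520 ≥ 1.5000.
So the minimum punishment length is K = 3.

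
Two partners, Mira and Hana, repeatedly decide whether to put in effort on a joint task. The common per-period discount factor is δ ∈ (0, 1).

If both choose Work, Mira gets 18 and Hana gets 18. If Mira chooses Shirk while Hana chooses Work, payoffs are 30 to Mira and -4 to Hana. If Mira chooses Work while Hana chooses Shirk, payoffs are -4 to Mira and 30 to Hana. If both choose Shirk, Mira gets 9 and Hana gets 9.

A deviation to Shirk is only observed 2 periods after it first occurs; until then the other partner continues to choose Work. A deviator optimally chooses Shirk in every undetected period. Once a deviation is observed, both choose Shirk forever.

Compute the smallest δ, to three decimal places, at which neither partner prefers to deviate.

0.756

Deviating for the 2 undetected periods gains 30−18 = 12 per period over cooperation, then loses 18−9 = 9 per period forever once punishment starts.
Gain: 12(1 + δ + … + δ^1); loss: 9·δ^2/(1−δ).
No profitable deviation ⇔ 12(1−δ^2) ≤ 9·δ^2, i.e. δ^2 ≥ 12/(12+9) = 4/7.
Hence δ ≥ (4/7)^(1/2) ≈ 0.756.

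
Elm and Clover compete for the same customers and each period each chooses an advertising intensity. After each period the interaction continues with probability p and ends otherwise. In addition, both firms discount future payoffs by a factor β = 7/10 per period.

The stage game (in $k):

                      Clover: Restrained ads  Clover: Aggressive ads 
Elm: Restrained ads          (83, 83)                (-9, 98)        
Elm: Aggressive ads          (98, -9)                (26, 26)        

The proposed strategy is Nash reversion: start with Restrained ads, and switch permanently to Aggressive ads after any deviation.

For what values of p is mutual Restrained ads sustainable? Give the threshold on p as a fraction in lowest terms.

With continuation probability p and discount β, the effective per-period discount factor is βp.
Grim-trigger IC: βp ≥ (98−83)/(98−26) = 5/24.
So p ≥ (5/24)/(7/10) = 25/84.

25/84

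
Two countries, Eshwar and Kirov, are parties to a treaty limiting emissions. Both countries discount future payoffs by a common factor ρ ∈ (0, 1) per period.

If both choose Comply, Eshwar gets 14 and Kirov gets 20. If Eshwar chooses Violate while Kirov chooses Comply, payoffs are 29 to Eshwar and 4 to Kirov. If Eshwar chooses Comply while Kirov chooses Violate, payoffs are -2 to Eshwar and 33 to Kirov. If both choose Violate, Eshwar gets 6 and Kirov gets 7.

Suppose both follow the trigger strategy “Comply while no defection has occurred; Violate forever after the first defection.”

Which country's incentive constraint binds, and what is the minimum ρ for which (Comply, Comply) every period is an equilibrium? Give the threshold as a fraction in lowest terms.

Eshwar's threshold: (29−14)/(29−6) = 15/23.
Kirov's threshold: (33−20)/(33−7) = 1/2.
15/23 > 1/2, so Eshwar binds and ρ* = 15/23.

Eshwar; ρ ≥ 15/23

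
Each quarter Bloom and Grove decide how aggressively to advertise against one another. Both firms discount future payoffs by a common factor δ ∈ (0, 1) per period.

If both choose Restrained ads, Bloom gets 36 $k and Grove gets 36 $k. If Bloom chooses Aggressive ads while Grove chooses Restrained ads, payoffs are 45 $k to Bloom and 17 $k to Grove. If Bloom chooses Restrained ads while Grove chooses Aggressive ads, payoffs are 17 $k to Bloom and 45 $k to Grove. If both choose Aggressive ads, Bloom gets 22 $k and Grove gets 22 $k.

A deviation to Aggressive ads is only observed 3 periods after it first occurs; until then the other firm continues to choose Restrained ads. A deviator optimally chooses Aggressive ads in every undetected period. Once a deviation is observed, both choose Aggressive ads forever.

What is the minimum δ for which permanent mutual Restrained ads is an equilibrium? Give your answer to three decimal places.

0.731

A deviator earns 45 for 3 periods, then 22 forever; cooperating earns 36 forever. Multiplying the IC by (1−δ):
36 ≥ 45(1−δ^3) + 22δ^3, so 23·δ^3 ≥ 9 and δ^3 ≥ 9/23.
δ ≥ (9/23)^(1/3) ≈ 0.731.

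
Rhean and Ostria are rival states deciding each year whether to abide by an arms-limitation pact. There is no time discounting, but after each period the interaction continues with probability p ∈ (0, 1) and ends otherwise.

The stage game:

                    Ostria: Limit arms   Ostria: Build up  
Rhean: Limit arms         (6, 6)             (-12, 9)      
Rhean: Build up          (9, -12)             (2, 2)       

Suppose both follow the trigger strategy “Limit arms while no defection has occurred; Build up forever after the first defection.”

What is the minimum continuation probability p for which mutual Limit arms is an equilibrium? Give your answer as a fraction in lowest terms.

3/7

With no time discounting, the continuation probability p plays the role of the discount factor.
Grim-trigger IC: 6/(1−p) ≥ 9 + 2p/(1−p) ⇒ p ≥ (9−6)/(9−2) = 3/7.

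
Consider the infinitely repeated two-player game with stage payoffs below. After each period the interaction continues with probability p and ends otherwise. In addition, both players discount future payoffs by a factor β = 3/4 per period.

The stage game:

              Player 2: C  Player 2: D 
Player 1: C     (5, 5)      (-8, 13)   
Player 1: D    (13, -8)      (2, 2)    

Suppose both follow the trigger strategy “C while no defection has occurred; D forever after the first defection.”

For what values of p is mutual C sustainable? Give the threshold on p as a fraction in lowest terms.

Expected continuation weight on next period's payoff is β·p = 3/4·p, which plays the role of the discount factor.
Cooperation requires 3/4·p ≥ (13−5)/(13−2) = 8/11, hence p ≥ 32/33.

32/33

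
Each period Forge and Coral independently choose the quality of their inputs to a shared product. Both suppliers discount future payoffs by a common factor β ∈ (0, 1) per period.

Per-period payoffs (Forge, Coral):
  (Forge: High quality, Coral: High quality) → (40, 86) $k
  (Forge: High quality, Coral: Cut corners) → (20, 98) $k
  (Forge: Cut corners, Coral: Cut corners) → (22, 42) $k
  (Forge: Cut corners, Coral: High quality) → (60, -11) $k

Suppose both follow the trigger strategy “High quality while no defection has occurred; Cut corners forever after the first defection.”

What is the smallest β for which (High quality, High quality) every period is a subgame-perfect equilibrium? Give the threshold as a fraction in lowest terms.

Forge: cooperation gives 40 each period; deviation gives 60 once then 22 forever.
  40/(1−β) ≥ 60 + 22β/(1−β) ⇒ β ≥ 20/38 = 10/19.
Coral: cooperation gives 86 each period; deviation gives 98 once then 42 forever.
  β ≥ 12/56 = 3/14.
Both must hold, so the binding constraint is Forge's: β ≥ 10/19.

10/19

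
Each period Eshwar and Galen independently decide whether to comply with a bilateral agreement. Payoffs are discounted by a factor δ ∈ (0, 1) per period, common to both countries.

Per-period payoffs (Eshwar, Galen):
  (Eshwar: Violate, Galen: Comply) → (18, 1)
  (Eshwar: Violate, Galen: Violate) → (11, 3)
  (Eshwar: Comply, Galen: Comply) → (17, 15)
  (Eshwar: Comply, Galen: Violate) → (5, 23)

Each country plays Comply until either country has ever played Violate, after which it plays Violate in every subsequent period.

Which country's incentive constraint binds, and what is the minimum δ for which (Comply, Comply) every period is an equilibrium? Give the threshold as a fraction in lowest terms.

Galen; δ ≥ 2/5

Eshwar's threshold: (18−17)/(18−11) = 1/7.
Galen's threshold: (23−15)/(23−3) = 2/5.
1/7 < 2/5, so Galen binds and δ* = 2/5.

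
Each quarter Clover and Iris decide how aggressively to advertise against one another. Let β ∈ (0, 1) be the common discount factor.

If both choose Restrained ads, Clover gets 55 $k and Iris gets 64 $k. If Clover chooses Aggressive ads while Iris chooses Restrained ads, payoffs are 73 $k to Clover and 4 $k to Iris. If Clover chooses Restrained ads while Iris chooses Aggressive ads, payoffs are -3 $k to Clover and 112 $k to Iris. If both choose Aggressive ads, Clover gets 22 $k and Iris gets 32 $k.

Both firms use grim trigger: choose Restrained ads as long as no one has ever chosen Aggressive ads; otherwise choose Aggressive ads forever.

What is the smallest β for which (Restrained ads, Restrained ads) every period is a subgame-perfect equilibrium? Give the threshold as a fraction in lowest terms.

3/5

Clover's threshold: (73−55)/(73−22) = 6/17.
Iris's threshold: (112−64)/(112−32) = 3/5.
6/17 < 3/5, so Iris binds and β* = 3/5.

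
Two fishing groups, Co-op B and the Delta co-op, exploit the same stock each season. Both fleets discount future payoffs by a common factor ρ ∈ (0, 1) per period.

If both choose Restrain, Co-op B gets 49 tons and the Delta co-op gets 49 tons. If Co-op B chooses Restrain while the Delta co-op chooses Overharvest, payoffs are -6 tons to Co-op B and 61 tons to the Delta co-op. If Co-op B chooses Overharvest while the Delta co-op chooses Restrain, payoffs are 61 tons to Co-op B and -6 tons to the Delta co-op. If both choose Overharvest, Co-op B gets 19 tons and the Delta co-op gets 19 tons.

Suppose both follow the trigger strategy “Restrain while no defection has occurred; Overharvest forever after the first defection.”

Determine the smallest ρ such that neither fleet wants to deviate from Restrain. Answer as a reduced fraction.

2/7

One-period gain from deviating is 61 − 49 = 12. The loss is 49 − 19 = 30 in every subsequent period, with present value 30·ρ/(1−ρ).
Deviation is unprofitable when 30·ρ/(1−ρ) ≥ 12, i.e. ρ/(1−ρ) ≥ 2/5.
Equivalently ρ ≥ 12/(12+30) = 2/7.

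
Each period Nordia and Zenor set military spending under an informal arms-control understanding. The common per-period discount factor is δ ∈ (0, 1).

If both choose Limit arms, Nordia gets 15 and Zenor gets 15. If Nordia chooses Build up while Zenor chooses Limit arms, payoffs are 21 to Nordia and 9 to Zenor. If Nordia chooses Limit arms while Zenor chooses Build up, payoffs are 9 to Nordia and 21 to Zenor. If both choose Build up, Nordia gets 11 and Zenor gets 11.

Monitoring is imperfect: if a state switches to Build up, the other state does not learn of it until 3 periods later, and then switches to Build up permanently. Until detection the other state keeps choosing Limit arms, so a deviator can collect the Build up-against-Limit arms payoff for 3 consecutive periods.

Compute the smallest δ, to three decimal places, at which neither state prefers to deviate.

The best deviation is to choose Build up for all 3 undetected periods, earning 21 each, then 11 forever once detected.
Deviation value: 21(1−δ^3)/(1−δ) + 11δ^3/(1−δ); cooperation value: 15/(1−δ).
IC: 15 ≥ 21(1−δ^3) + 11δ^3 = 21 − 10δ^3.
So δ^3 ≥ 6/10 = 3/5, giving δ ≥ (3/5)^(1/3) ≈ 0.843.

0.843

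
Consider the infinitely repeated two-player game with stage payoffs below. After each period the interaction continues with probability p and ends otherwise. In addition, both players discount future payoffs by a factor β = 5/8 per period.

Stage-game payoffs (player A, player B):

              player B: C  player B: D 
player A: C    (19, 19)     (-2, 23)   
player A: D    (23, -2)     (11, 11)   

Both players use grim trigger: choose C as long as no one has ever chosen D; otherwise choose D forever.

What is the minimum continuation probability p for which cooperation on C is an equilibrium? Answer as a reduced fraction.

With continuation probability p and discount β, the effective per-period discount factor is βp.
Grim-trigger IC: βp ≥ (23−19)/(23−11) = 1/3.
So p ≥ (1/3)/(5/8) = 8/15.

8/15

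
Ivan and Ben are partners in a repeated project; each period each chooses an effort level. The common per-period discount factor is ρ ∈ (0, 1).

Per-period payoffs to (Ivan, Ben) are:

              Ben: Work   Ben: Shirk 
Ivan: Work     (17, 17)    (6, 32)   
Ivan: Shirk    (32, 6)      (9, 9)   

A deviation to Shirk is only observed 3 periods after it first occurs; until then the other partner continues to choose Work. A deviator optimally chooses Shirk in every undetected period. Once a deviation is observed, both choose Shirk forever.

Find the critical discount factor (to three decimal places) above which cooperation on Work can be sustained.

Deviating for the 3 undetected periods gains 32−17 = 15 per period over cooperation, then loses 17−9 = 8 per period forever once punishment starts.
Gain: 15(1 + ρ + … + ρ^2); loss: 8·ρ^3/(1−ρ).
No profitable deviation ⇔ 15(1−ρ^3) ≤ 8·ρ^3, i.e. ρ^3 ≥ 15/(15+8) = 15/23.
Hence ρ ≥ (15/23)^(1/3) ≈ 0.867.

0.867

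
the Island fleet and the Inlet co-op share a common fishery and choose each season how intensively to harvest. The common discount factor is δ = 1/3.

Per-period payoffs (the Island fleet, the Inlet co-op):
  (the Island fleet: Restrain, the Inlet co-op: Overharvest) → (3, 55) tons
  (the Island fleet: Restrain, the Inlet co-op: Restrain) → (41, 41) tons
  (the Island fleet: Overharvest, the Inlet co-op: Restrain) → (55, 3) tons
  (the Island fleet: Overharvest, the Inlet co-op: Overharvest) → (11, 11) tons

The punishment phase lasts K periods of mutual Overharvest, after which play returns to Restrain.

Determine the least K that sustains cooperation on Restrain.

Need Σ_{k=1}^{K} δ^k ≥ (55−41)/(41−11) = 0.4667 at δ = 1/3.
At K = 2 the sum is 0.4444 < 0.4667; at K = 3 it is 0.4815 ≥ 0.4667.
So the minimum punishment length is K = 3.

3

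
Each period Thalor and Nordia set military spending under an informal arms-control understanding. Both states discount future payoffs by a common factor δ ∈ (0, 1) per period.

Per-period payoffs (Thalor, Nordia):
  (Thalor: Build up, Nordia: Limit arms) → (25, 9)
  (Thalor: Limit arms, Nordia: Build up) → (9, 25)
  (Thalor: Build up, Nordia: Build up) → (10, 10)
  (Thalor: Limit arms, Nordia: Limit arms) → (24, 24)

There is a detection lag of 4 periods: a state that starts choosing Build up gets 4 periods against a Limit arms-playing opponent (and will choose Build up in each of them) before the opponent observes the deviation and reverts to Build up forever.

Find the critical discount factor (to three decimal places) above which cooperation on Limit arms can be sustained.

0.508

Deviating for the 4 undetected periods gains 25−24 = 1 per period over cooperation, then loses 24−10 = 14 per period forever once punishment starts.
Gain: 1(1 + δ + … + δ^3); loss: 14·δ^4/(1−δ).
No profitable deviation ⇔ 1(1−δ^4) ≤ 14·δ^4, i.e. δ^4 ≥ 1/(1+14) = 1/15.
Hence δ ≥ (1/15)^(1/4) ≈ 0.508.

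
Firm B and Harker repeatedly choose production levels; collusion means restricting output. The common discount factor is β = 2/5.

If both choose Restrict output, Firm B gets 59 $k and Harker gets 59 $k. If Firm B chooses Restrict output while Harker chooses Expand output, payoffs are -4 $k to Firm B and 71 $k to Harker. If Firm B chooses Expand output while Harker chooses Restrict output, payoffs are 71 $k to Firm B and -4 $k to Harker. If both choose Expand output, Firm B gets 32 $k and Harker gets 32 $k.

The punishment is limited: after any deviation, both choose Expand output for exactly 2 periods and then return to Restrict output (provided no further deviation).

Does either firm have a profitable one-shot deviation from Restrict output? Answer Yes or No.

No

Comparing payoff streams over the 3 periods until play realigns: cooperate → 59(1+β+…+β^2); deviate → 71 + 32(β+…+β^2).
Cooperation is sustained iff (59−32)(β+…+β^2) ≥ 71−59.
β+…+β^2 = 2/5·(1−(2/5)^2)/(1−2/5) = 0.5600, and (71−59)/(59−32) = 0.4444.
0.5600 ≥ 0.4444, so cooperation is sustainable.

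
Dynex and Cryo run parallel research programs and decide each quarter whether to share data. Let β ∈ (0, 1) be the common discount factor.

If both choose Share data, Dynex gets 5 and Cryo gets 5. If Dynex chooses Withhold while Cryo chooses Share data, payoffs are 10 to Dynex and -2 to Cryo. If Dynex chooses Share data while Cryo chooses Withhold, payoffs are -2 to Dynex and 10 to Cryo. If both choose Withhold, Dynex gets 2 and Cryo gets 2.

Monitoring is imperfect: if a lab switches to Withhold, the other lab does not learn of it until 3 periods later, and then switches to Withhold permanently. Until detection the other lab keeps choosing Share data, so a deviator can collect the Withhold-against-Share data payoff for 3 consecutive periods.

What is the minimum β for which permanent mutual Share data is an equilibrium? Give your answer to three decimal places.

0.855

A deviator earns 10 for 3 periods, then 2 forever; cooperating earns 5 forever. Multiplying the IC by (1−β):
5 ≥ 10(1−β^3) + 2β^3, so 8·β^3 ≥ 5 and β^3 ≥ 5/8.
β ≥ (5/8)^(1/3) ≈ 0.855.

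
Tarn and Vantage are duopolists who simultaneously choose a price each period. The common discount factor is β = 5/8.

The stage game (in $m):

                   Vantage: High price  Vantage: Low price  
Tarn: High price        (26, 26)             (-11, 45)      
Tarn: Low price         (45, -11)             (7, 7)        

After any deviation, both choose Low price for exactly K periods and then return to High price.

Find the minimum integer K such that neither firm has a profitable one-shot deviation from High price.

Need Σ_{k=1}^{K} β^k ≥ (45−26)/(26−7) = 1.0000 at β = 5/8.
At K = 1 the sum is 0.6250 < 1.0000; at K = 2 it is 1.0156 ≥ 1.0000.
So the minimum punishment length is K = 2.

2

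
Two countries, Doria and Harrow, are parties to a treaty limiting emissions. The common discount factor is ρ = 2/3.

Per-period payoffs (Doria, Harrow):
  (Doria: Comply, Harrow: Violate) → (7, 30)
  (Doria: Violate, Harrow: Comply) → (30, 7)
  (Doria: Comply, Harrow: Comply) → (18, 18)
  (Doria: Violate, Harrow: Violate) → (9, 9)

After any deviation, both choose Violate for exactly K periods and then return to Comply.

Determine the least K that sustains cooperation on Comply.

3

No profitable deviation requires (18−9)(ρ+…+ρ^K) ≥ 30−18, i.e. ρ+…+ρ^K ≥ 4/3 ≈ 1.3333.
With ρ = 2/3, the partial sums are K=1: 0.6667, K=2: 1.1111, K=3: 1.4074.
K = 3 is the first length at which the sum reaches 1.3333.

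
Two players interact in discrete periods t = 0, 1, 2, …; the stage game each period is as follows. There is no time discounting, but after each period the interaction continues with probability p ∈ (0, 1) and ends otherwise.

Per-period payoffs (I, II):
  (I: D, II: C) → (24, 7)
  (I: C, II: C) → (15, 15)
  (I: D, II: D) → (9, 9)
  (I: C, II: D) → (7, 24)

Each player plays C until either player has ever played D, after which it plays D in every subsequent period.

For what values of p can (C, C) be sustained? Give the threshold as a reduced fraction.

With no time discounting, the continuation probability p plays the role of the discount factor.
Grim-trigger IC: 15/(1−p) ≥ 24 + 9p/(1−p) ⇒ p ≥ (24−15)/(24−9) = 3/5.

3/5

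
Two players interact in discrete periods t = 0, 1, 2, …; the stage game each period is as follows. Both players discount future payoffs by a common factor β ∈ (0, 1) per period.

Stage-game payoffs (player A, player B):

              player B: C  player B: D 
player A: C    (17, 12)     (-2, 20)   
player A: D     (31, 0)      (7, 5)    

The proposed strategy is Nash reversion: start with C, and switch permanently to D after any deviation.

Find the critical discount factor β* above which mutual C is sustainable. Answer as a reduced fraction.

7/12

player A's threshold: (31−17)/(31−7) = 7/12.
player B's threshold: (20−12)/(20−5) = 8/15.
7/12 > 8/15, so player A binds and β* = 7/12.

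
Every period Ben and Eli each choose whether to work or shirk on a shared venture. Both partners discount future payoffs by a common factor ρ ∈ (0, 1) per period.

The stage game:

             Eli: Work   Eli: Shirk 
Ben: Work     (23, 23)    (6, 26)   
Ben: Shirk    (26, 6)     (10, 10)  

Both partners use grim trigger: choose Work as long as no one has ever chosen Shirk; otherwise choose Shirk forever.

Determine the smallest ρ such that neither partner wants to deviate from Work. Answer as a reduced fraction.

3/16

Under grim trigger the critical discount factor is (T−C)/(T−P) with T = 26, C = 23, P = 10.
ρ* = (26−23)/(26−10) = 3/16.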